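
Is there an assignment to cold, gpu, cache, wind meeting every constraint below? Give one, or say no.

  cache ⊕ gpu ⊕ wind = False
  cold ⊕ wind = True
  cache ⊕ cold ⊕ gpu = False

Unsatisfiable — no assignment works.

Adding constraints 1, 2, 3 mod 2: every variable appears an even number of times on the left, so the left side is 0.
But the right sides sum to 1 (mod 2). 0 ≠ 1 — the system is inconsistent.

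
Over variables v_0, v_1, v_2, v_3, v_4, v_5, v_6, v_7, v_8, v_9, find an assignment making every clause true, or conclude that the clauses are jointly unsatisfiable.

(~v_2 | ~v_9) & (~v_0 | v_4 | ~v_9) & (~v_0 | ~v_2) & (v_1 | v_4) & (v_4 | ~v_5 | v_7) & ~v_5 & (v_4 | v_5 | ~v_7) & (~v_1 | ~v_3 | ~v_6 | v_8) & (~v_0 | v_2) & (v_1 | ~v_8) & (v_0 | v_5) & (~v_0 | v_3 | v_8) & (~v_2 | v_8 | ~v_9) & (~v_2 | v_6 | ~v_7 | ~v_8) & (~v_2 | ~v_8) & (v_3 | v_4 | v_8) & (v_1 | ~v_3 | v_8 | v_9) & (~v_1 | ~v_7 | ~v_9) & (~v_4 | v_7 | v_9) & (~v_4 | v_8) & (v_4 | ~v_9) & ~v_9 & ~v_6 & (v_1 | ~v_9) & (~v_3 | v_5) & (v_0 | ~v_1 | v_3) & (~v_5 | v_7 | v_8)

Unsatisfiable — no assignment works.

Case v_0 = True:
  (~v_0 | ~v_2) forces v_2 = False.
  Clause (~v_0 | v_2) is falsified — contradiction.
Case v_0 = False:
  (~v_5) forces v_5 = False.
  Clause (v_0 | v_5) is falsified — contradiction.
Both cases fail, so the formula is unsatisfiable.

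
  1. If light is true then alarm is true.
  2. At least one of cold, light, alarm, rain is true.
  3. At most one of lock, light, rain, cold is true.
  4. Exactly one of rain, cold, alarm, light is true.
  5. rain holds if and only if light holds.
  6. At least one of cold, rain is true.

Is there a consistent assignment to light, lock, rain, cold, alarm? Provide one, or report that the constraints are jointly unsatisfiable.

light = False, lock = False, rain = False, cold = True, alarm = False

  (1) light=F ⇒ alarm: vacuous ✓
  (2) {cold, light, alarm, rain}: 1 true — at least one ✓
  (3) {lock, light, rain, cold}: 1 true — at most one ✓
  (4) {rain, cold, alarm, light}: 1 true — exactly one ✓
  (5) rain=F, light=F — same ✓
  (6) {cold, rain}: 1 true — at least one ✓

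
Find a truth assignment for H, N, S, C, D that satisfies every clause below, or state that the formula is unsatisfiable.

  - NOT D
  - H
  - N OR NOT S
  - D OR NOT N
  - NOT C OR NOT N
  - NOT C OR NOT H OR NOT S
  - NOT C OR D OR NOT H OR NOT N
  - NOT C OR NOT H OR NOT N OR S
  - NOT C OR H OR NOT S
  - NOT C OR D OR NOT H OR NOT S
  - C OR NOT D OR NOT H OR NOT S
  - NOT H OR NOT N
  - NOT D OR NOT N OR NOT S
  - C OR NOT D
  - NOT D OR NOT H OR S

H=T, N=F, S=F, C=F, D=F

Unit clause (NOT D) forces D = False.
Unit clause (H) forces H = True.
In (D OR NOT N) only NOT N is left, so N = False.
In (N OR NOT S) only NOT S is left, so S = False.
Set C = False.
All clauses satisfied.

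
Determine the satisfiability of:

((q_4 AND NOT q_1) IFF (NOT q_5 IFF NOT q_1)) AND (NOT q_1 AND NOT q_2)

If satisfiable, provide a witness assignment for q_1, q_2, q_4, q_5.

q_1 = False, q_2 = False, q_4 = True, q_5 = False

  (q_4 AND NOT q_1) IFF (NOT q_5 IFF NOT q_1) = True
    q_4 AND NOT q_1 = True
      NOT q_1 = True
    NOT q_5 IFF NOT q_1 = True
      NOT q_5 = True
      NOT q_1 = True
  NOT q_1 AND NOT q_2 = True
    NOT q_1 = True
    NOT q_2 = True
Both conjuncts True, so the formula holds.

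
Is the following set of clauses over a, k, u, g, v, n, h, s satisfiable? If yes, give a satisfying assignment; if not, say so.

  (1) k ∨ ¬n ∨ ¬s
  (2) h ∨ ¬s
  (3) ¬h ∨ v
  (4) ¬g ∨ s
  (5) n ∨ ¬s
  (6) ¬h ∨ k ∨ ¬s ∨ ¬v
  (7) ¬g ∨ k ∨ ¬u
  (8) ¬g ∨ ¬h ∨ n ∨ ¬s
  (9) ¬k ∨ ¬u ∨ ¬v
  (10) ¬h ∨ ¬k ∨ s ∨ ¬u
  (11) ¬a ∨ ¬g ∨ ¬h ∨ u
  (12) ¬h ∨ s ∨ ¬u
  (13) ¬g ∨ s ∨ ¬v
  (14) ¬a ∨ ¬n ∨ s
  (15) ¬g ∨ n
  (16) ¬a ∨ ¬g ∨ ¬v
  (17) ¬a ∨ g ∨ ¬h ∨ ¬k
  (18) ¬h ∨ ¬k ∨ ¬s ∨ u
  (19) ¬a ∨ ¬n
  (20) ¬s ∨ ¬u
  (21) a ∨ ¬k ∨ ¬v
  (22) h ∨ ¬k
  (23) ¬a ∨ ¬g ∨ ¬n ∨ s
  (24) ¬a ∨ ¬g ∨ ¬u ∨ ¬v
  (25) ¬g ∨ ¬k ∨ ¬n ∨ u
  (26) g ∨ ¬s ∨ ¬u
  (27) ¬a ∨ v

Set a = False.
Try k = True:
  (a ∨ ¬k ∨ ¬v) forces v = False.
  (¬h ∨ v) forces h = False.
  clause (h ∨ ¬k) is falsified — backtrack.
So k = False.
Set u = False.
Try g = True:
  (¬g ∨ s) forces s = True.
  (k ∨ ¬n ∨ ¬s) forces n = False.
  clause (n ∨ ¬s) is falsified — backtrack.
So g = False.
Set v = False.
  then (¬h ∨ v) forces h = False.
  then (h ∨ ¬s) forces s = False.
Set n = False.
All clauses satisfied.

a = False, k = False, u = False, g = False, v = False, n = False, h = False, s = False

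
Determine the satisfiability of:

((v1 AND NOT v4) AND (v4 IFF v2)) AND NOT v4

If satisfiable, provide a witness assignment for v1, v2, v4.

v1: True; v2: False; v4: False

  (v1 AND NOT v4) AND (v4 IFF v2) = True
    v1 AND NOT v4 = True
      NOT v4 = True
    v4 IFF v2 = True
  NOT v4 = True
Both conjuncts True, so the formula holds.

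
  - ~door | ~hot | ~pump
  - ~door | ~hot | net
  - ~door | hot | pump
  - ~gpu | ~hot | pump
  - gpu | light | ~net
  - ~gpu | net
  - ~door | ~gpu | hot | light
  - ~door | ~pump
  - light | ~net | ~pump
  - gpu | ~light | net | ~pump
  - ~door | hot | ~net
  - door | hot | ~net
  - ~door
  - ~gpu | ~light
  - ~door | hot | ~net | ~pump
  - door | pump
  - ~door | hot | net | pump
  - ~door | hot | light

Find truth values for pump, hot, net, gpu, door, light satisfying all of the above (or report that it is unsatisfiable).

Unit clause (~door) forces door = False.
In (door | pump) only pump is left, so pump = True.
Set hot = True.
Set net = True.
  then (light | ~net | ~pump) forces light = True.
  then (~gpu | ~light) forces gpu = False.
All clauses satisfied.

pump = True; hot = True; net = True; gpu = False; door = False; light = True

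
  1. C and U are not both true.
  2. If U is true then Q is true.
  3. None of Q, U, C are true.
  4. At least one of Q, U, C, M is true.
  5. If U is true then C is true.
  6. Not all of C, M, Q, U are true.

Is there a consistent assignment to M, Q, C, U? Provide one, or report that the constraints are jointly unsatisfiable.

M=T, Q=F, C=F, U=F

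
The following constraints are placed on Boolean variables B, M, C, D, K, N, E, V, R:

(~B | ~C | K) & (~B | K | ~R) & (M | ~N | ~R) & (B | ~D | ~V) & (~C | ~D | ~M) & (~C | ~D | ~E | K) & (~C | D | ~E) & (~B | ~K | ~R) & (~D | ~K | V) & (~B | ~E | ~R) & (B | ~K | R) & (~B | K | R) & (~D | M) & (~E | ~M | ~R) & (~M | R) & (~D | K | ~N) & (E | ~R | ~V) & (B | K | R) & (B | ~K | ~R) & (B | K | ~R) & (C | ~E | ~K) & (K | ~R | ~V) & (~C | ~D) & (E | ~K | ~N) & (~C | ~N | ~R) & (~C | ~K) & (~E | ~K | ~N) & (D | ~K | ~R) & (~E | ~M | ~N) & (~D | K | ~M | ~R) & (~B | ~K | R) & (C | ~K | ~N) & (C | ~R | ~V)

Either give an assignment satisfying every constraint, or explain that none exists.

Case B = True:
  If K = True:
    (~B | ~K | ~R) forces R = False.
    clause (~B | ~K | R) is falsified.
  If K = False:
    (~B | ~C | K) forces C = False.
    (~B | K | ~R) forces R = False.
    clause (~B | K | R) is falsified.
  Every sub-case reaches a contradiction.
Case B = False:
  If K = True:
    (B | ~K | R) forces R = True.
    clause (B | ~K | ~R) is falsified.
  If K = False:
    (B | K | R) forces R = True.
    clause (B | K | ~R) is falsified.
  Every sub-case reaches a contradiction.
Both cases fail, so the formula is unsatisfiable.

UNSATISFIABLE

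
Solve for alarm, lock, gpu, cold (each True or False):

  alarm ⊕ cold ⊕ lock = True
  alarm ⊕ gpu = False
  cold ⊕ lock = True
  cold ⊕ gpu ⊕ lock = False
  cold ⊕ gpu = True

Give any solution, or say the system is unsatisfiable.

No satisfying assignment exists.

Adding constraints 1, 2, 4 mod 2: every variable appears an even number of times on the left, so the left side is 0.
But the right sides sum to 1 (mod 2). 0 ≠ 1 — the system is inconsistent.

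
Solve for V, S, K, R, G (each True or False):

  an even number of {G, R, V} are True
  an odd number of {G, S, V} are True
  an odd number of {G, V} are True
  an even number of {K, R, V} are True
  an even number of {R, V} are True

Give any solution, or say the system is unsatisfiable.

V = True; S = False; K = False; R = True; G = False

{G, R, V}: 2 true → even ✓
{G, S, V}: 1 true → odd ✓
{G, V}: 1 true → odd ✓
{K, R, V}: 2 true → even ✓
{R, V}: 2 true → even ✓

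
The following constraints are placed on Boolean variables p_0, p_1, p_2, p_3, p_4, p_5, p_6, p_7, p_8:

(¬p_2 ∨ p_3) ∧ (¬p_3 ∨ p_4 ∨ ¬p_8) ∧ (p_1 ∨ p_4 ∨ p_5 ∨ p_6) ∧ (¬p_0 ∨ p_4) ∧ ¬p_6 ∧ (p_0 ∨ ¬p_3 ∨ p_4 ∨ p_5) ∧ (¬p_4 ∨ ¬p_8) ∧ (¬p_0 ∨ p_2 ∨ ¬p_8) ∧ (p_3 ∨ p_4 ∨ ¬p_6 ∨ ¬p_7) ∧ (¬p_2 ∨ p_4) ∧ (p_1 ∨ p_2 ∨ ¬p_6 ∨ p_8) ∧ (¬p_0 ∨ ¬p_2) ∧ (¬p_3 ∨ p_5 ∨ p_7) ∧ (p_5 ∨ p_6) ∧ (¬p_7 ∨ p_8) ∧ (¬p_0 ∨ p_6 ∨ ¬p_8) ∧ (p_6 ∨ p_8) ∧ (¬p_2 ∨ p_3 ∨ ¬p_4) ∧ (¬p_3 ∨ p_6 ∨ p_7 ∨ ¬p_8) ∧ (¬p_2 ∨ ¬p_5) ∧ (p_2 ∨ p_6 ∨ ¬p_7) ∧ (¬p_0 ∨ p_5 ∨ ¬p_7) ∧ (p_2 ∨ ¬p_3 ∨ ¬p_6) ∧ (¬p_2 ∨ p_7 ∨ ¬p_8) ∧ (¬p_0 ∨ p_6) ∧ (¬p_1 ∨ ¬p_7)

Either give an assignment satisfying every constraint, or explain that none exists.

p_0 = False; p_1 = False; p_2 = False; p_3 = False; p_4 = False; p_5 = True; p_6 = False; p_7 = False; p_8 = True

Unit clause (¬p_6) forces p_6 = False.
In (p_5 ∨ p_6) only p_5 is left, so p_5 = True.
In (p_6 ∨ p_8) only p_8 is left, so p_8 = True.
In (¬p_2 ∨ ¬p_5) only ¬p_2 is left, so p_2 = False.
In (p_2 ∨ p_6 ∨ ¬p_7) only ¬p_7 is left, so p_7 = False.
In (¬p_0 ∨ p_6) only ¬p_0 is left, so p_0 = False.
In (¬p_4 ∨ ¬p_8) only ¬p_4 is left, so p_4 = False.
In (¬p_3 ∨ p_6 ∨ p_7 ∨ ¬p_8) only ¬p_3 is left, so p_3 = False.
Set p_1 = False.
All clauses satisfied.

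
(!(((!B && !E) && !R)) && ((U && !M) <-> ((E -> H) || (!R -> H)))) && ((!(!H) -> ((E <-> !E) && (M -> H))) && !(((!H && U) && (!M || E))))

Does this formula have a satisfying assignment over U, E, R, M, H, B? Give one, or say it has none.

U=F, E=T, R=F, M=F, H=F, B=T

  !(((!B && !E) && !R)) && ((U && !M) <-> ((E -> H) || (!R -> H))) = True
    !(((!B && !E) && !R)) = True
      (!B && !E) && !R = False
        !B && !E = False
          !B = False
          !E = False
        !R = True
    (U && !M) <-> ((E -> H) || (!R -> H)) = True
      U && !M = False
        !M = True
      (E -> H) || (!R -> H) = False
        E -> H = False
        !R -> H = False
          !R = True
  (!(!H) -> ((E <-> !E) && (M -> H))) && !(((!H && U) && (!M || E))) = True
    !(!H) -> ((E <-> !E) && (M -> H)) = True
      !(!H) = False
        !H = True
      (E <-> !E) && (M -> H) = False
        E <-> !E = False
          !E = False
        M -> H = True
    !(((!H && U) && (!M || E))) = True
      (!H && U) && (!M || E) = False
        !H && U = False
          !H = True
        !M || E = True
          !M = True
Both conjuncts True, so the formula holds.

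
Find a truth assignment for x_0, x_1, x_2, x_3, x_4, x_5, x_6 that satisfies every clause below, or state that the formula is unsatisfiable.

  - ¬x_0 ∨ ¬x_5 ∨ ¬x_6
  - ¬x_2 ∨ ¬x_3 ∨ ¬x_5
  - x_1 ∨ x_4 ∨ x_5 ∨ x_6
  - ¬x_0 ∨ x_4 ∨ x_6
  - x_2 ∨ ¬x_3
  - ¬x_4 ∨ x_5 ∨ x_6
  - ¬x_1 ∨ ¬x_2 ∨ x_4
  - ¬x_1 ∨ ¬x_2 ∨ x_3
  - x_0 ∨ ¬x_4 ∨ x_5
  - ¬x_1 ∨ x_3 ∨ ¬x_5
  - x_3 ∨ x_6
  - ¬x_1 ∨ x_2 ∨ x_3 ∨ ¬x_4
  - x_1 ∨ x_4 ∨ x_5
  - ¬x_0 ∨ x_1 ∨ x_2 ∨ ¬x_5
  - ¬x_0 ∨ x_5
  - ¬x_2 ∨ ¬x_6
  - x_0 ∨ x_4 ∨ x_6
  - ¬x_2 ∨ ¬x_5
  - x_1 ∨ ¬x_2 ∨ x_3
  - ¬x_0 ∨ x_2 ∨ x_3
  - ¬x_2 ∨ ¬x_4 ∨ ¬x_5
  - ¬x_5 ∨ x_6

Try x_0 = True:
  (¬x_0 ∨ x_5) forces x_5 = True.
  (¬x_0 ∨ ¬x_5 ∨ ¬x_6) forces x_6 = False.
  clause (¬x_5 ∨ x_6) is falsified — backtrack.
So x_0 = False.
Set x_1 = True.
Set x_2 = False.
  then (x_2 ∨ ¬x_3) forces x_3 = False.
  then (¬x_1 ∨ x_3 ∨ ¬x_5) forces x_5 = False.
  then (x_3 ∨ x_6) forces x_6 = True.
  then (¬x_1 ∨ x_2 ∨ x_3 ∨ ¬x_4) forces x_4 = False.
All clauses satisfied.

x_0: False, x_1: True, x_2: False, x_3: False, x_4: False, x_5: False, x_6: True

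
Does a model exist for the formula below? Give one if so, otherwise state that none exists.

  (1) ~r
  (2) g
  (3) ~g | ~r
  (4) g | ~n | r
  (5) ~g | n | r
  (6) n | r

Unit clause (~r) forces r = False.
Unit clause (g) forces g = True.
In (~g | n | r) only n is left, so n = True.
Check each clause:
  (~r): ~r holds.
  (g): g holds.
  (~g | ~r): ~r holds.
  (g | ~n | r): g holds.
  (~g | n | r): n holds.
  (n | r): n holds.
All clauses satisfied.

n = True; g = True; r = False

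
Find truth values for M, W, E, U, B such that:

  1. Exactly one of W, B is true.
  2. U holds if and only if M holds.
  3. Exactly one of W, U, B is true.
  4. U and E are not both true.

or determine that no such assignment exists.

M = False, W = False, E = False, U = False, B = True

  (1) {W, B}: 1 true — exactly one ✓
  (2) U=F, M=F — same ✓
  (3) {W, U, B}: 1 true — exactly one ✓
  (4) U=F, E=F — not both ✓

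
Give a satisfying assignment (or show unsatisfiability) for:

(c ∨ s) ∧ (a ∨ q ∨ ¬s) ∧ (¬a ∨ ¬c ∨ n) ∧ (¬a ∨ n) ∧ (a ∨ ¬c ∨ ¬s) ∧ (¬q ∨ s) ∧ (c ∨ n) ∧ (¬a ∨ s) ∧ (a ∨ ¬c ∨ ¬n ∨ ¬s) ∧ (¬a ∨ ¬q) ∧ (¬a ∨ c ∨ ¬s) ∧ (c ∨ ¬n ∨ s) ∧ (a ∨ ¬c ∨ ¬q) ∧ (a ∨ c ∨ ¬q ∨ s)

a = False, c = True, s = False, n = True, q = False

Set a = False.
Set c = True.
  then (a ∨ ¬c ∨ ¬s) forces s = False.
  then (¬q ∨ s) forces q = False.
Set n = True.
All clauses satisfied.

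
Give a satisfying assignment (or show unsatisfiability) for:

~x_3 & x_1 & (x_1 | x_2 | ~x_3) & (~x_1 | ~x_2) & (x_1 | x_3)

x_1 = True; x_2 = False; x_3 = False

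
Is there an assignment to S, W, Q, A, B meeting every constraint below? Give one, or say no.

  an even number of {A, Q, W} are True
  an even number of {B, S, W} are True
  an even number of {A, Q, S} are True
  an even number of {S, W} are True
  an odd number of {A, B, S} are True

S: True; W: True; Q: True; A: False; B: False

{A, Q, W}: 2 true → even ✓
{B, S, W}: 2 true → even ✓
{A, Q, S}: 2 true → even ✓
{S, W}: 2 true → even ✓
{A, B, S}: 1 true → odd ✓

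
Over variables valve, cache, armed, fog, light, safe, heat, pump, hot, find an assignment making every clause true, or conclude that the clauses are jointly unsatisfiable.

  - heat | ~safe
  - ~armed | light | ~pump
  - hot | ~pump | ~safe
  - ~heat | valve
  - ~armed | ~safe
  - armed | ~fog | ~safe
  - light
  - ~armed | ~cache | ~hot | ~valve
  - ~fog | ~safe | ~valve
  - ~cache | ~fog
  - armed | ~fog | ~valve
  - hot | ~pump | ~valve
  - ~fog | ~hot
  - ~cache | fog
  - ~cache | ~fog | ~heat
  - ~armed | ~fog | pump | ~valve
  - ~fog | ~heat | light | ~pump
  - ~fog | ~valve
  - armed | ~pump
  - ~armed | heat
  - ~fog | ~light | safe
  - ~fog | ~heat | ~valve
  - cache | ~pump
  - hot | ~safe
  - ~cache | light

Unit clause (light) forces light = True.
Set valve = True.
  then (~fog | ~valve) forces fog = False.
  then (~cache | fog) forces cache = False.
  then (cache | ~pump) forces pump = False.
Set armed = False.
Set safe = False.
Set heat = False.
Set hot = True.
All clauses satisfied.

valve = True, cache = False, armed = False, fog = False, light = True, safe = False, heat = False, pump = False, hot = True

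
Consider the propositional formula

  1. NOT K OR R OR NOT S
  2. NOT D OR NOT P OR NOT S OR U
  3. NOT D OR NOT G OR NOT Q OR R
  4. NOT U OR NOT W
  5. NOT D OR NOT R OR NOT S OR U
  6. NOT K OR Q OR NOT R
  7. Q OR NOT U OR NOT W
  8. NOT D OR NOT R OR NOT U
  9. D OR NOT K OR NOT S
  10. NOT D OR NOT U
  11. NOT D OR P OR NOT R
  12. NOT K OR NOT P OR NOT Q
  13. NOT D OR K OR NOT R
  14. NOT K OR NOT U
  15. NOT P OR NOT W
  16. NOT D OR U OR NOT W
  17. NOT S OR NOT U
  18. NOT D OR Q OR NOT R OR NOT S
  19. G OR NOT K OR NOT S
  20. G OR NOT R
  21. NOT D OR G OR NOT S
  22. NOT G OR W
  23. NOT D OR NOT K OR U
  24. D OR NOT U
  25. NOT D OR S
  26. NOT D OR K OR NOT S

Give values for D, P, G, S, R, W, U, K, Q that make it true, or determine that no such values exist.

D = False, P = False, G = True, S = True, R = True, W = True, U = False, K = False, Q = False

Set D = False.
  then (D OR NOT U) forces U = False.
Set P = False.
Set G = True.
  then (NOT G OR W) forces W = True.
Set S = True.
  then (D OR NOT K OR NOT S) forces K = False.
Set R = True.
Set Q = False.
All clauses satisfied.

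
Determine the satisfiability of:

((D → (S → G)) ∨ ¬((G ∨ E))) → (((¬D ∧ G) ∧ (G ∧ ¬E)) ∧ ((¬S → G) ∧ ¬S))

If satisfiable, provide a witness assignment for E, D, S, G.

E=F, D=F, S=F, G=T

  ((D → (S → G)) ∨ ¬((G ∨ E))) → (((¬D ∧ G) ∧ (G ∧ ¬E)) ∧ ((¬S → G) ∧ ¬S)) = True
    (D → (S → G)) ∨ ¬((G ∨ E)) = True
      D → (S → G) = True
        S → G = True
      ¬((G ∨ E)) = False
        G ∨ E = True
    ((¬D ∧ G) ∧ (G ∧ ¬E)) ∧ ((¬S → G) ∧ ¬S) = True
      (¬D ∧ G) ∧ (G ∧ ¬E) = True
        ¬D ∧ G = True
          ¬D = True
        G ∧ ¬E = True
          ¬E = True
      (¬S → G) ∧ ¬S = True
        ¬S → G = True
          ¬S = True
        ¬S = True
The formula evaluates to True.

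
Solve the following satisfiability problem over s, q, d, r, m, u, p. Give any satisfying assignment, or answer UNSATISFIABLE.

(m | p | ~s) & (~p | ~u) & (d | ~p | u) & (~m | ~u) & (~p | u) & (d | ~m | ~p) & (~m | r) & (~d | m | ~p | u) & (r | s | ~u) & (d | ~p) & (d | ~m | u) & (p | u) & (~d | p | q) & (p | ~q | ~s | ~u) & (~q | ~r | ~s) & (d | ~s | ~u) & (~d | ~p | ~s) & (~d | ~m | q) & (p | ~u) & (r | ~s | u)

Case u = True:
  (~p | ~u) forces p = False.
  Clause (p | ~u) is falsified — contradiction.
Case u = False:
  (~p | u) forces p = False.
  Clause (p | u) is falsified — contradiction.
Both cases fail, so the formula is unsatisfiable.

The formula is unsatisfiable.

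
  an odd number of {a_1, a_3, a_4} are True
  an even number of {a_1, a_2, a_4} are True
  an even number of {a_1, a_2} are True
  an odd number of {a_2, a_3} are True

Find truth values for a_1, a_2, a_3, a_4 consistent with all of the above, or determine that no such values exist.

a_1 = False, a_2 = False, a_3 = True, a_4 = False

{a_1, a_3, a_4}: 1 true → odd ✓
{a_1, a_2, a_4}: 0 true → even ✓
{a_1, a_2}: 0 true → even ✓
{a_2, a_3}: 1 true → odd ✓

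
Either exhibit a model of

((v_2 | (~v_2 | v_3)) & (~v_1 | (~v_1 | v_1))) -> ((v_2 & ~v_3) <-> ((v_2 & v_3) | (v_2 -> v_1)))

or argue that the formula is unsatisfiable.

v_1 = True, v_2 = True, v_3 = False

  ((v_2 | (~v_2 | v_3)) & (~v_1 | (~v_1 | v_1))) -> ((v_2 & ~v_3) <-> ((v_2 & v_3) | (v_2 -> v_1))) = True
    (v_2 | (~v_2 | v_3)) & (~v_1 | (~v_1 | v_1)) = True
      v_2 | (~v_2 | v_3) = True
        ~v_2 | v_3 = False
          ~v_2 = False
      ~v_1 | (~v_1 | v_1) = True
        ~v_1 = False
        ~v_1 | v_1 = True
          ~v_1 = False
    (v_2 & ~v_3) <-> ((v_2 & v_3) | (v_2 -> v_1)) = True
      v_2 & ~v_3 = True
        ~v_3 = True
      (v_2 & v_3) | (v_2 -> v_1) = True
        v_2 & v_3 = False
        v_2 -> v_1 = True
The formula evaluates to True.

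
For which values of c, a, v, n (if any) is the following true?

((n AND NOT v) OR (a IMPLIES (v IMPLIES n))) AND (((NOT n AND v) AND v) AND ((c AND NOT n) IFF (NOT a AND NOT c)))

No satisfying assignment exists.

Case n = True: the conjunct NOT n is False.
Case n = False: the formula simplifies to (a IMPLIES NOT v) AND ((v AND v) AND (c IFF (NOT a AND NOT c))).
  c = True: the conjunct c IFF (NOT a AND NOT c) becomes True IFF (NOT a AND False) = False.
  c = False: simplifies to (a IMPLIES NOT v) AND ((v AND v) AND a).
    v = True: simplifies to NOT a AND a.
      a = True: the conjunct NOT a is False.
      a = False: the conjunct a is False.
    v = False: the conjunct v is False.
Both cases fail — unsatisfiable.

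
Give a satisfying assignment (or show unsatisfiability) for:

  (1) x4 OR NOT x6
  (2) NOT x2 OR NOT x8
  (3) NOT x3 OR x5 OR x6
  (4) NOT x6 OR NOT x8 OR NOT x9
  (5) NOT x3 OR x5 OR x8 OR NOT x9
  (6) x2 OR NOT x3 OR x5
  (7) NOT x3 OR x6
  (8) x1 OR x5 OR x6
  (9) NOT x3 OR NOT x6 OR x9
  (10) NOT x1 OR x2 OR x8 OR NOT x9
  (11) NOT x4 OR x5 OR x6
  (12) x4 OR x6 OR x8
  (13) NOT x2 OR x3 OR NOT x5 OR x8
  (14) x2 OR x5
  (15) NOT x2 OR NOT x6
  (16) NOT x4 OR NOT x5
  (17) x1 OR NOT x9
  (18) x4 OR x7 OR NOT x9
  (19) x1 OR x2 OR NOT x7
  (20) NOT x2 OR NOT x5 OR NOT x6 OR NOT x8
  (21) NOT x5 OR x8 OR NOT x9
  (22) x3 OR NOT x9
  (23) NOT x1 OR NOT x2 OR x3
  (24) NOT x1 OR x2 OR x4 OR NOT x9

x1=F; x2=F; x3=F; x4=F; x5=T; x6=F; x7=F; x8=T; x9=F

Set x1 = False.
  then (x1 OR NOT x9) forces x9 = False.
Try x2 = True:
  (NOT x2 OR NOT x8) forces x8 = False.
  (NOT x2 OR NOT x6) forces x6 = False.
  (NOT x3 OR x6) forces x3 = False.
  (x1 OR x5 OR x6) forces x5 = True.
  clause (NOT x2 OR x3 OR NOT x5 OR x8) is falsified — backtrack.
So x2 = False.
  then (x2 OR x5) forces x5 = True.
  then (NOT x4 OR NOT x5) forces x4 = False.
  then (x1 OR x2 OR NOT x7) forces x7 = False.
  then (x4 OR NOT x6) forces x6 = False.
  then (NOT x3 OR x6) forces x3 = False.
  then (x4 OR x6 OR x8) forces x8 = True.
All clauses satisfied.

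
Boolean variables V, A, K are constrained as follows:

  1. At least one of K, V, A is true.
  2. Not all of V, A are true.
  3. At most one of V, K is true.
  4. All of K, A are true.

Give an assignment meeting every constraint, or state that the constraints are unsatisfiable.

V = False; A = True; K = True

  (1) {K, V, A}: 2 true — at least one ✓
  (2) {V, A}: 1/2 true — not all ✓
  (3) {V, K}: 1 true — at most one ✓
  (4) {K, A}: all 2 true ✓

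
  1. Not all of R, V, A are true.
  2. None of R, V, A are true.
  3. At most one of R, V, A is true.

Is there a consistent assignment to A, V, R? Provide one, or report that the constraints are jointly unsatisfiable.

A = False, V = False, R = False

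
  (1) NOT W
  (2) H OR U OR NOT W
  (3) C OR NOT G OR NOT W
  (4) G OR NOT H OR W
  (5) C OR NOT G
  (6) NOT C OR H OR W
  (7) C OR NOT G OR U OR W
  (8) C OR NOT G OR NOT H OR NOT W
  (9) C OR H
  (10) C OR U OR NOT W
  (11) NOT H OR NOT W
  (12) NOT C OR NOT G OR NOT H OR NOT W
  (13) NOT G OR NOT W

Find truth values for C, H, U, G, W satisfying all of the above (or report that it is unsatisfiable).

Unit clause (NOT W) forces W = False.
Set C = True.
  then (NOT C OR H OR W) forces H = True.
  then (G OR NOT H OR W) forces G = True.
Set U = True.
All clauses satisfied.

C: True, H: True, U: True, G: True, W: False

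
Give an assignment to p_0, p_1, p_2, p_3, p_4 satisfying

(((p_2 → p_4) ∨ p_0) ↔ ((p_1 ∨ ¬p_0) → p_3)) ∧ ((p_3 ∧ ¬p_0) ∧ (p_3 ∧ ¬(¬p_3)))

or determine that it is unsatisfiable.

p_0 = False, p_1 = True, p_2 = False, p_3 = True, p_4 = False

  ((p_2 → p_4) ∨ p_0) ↔ ((p_1 ∨ ¬p_0) → p_3) = True
    (p_2 → p_4) ∨ p_0 = True
      p_2 → p_4 = True
    (p_1 ∨ ¬p_0) → p_3 = True
      p_1 ∨ ¬p_0 = True
        ¬p_0 = True
  (p_3 ∧ ¬p_0) ∧ (p_3 ∧ ¬(¬p_3)) = True
    p_3 ∧ ¬p_0 = True
      ¬p_0 = True
    p_3 ∧ ¬(¬p_3) = True
      ¬(¬p_3) = True
        ¬p_3 = False
Both conjuncts True, so the formula holds.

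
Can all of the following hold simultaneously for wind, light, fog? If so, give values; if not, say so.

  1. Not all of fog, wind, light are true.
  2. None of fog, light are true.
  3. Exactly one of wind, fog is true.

wind = True, light = False, fog = False

  (1) {fog, wind, light}: 1/3 true — not all ✓
  (2) {fog, light}: 0 true — none ✓
  (3) {wind, fog}: 1 true — exactly one ✓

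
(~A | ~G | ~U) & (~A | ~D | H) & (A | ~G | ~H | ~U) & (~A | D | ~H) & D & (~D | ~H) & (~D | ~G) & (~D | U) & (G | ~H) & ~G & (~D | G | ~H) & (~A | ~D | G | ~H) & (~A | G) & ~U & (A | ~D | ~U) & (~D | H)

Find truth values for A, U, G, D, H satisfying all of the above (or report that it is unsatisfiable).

Case U = True:
  Clause (~U) is falsified — contradiction.
Case U = False:
  (D) forces D = True.
  Clause (~D | U) is falsified — contradiction.
Both cases fail, so the formula is unsatisfiable.

No satisfying assignment exists.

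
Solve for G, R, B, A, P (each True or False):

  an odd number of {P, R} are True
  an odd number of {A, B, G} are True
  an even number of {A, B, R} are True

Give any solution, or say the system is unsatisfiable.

G=F, R=T, B=F, A=T, P=F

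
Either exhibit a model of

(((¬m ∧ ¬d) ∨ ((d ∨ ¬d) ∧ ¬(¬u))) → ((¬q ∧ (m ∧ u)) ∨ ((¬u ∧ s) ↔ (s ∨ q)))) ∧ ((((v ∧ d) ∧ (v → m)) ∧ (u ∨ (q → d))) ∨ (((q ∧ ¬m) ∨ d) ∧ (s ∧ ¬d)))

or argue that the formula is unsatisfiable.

v = True, m = True, s = True, q = False, d = True, u = True

  ((¬m ∧ ¬d) ∨ ((d ∨ ¬d) ∧ ¬(¬u))) → ((¬q ∧ (m ∧ u)) ∨ ((¬u ∧ s) ↔ (s ∨ q))) = True
    (¬m ∧ ¬d) ∨ ((d ∨ ¬d) ∧ ¬(¬u)) = True
      ¬m ∧ ¬d = False
        ¬m = False
        ¬d = False
      (d ∨ ¬d) ∧ ¬(¬u) = True
        d ∨ ¬d = True
          ¬d = False
        ¬(¬u) = True
          ¬u = False
    (¬q ∧ (m ∧ u)) ∨ ((¬u ∧ s) ↔ (s ∨ q)) = True
      ¬q ∧ (m ∧ u) = True
        ¬q = True
        m ∧ u = True
      (¬u ∧ s) ↔ (s ∨ q) = False
        ¬u ∧ s = False
          ¬u = False
        s ∨ q = True
  (((v ∧ d) ∧ (v → m)) ∧ (u ∨ (q → d))) ∨ (((q ∧ ¬m) ∨ d) ∧ (s ∧ ¬d)) = True
    ((v ∧ d) ∧ (v → m)) ∧ (u ∨ (q → d)) = True
      (v ∧ d) ∧ (v → m) = True
        v ∧ d = True
        v → m = True
      u ∨ (q → d) = True
        q → d = True
    ((q ∧ ¬m) ∨ d) ∧ (s ∧ ¬d) = False
      (q ∧ ¬m) ∨ d = True
        q ∧ ¬m = False
          ¬m = False
      s ∧ ¬d = False
        ¬d = False
Both conjuncts True, so the formula holds.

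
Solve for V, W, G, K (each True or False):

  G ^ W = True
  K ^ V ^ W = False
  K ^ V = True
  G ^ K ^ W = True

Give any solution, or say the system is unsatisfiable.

V = True, W = True, G = False, K = False

G ^ W = F ^ T = True ✓
K ^ V ^ W = F ^ T ^ T = False ✓
K ^ V = F ^ T = True ✓
G ^ K ^ W = F ^ F ^ T = True ✓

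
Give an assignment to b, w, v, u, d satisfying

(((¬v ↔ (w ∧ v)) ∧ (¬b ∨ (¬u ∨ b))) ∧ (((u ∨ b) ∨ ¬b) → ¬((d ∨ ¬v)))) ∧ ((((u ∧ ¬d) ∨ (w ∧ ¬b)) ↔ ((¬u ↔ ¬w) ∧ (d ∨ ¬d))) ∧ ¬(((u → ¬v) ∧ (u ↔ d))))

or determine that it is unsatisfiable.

Case v = True: the formula simplifies to ((¬w ∧ (¬b ∨ (¬u ∨ b))) ∧ (((u ∨ b) ∨ ¬b) → ¬d)) ∧ ((((u ∧ ¬d) ∨ (w ∧ ¬b)) ↔ ((¬u ↔ ¬w) ∧ (d ∨ ¬d))) ∧ ¬((¬u ∧ (u ↔ d)))).
  w = True: the conjunct ¬w is False.
  w = False: simplifies to ((¬b ∨ (¬u ∨ b)) ∧ (((u ∨ b) ∨ ¬b) → ¬d)) ∧ (((u ∧ ¬d) ↔ (¬u ∧ (d ∨ ¬d))) ∧ ¬((¬u ∧ (u ↔ d)))).
    u = True: simplifies to ((¬b ∨ b) ∧ ¬d) ∧ d.
      d = True: the conjunct ¬d is False.
      d = False: the conjunct d is False.
    u = False: simplifies to ((b ∨ ¬b) → ¬d) ∧ (¬((d ∨ ¬d)) ∧ ¬(¬d)).
      d = True: the conjunct ¬((d ∨ ¬d)) becomes ¬((True ∨ False)) = False.
      d = False: the conjunct ¬((d ∨ ¬d)) becomes ¬((False ∨ True)) = False.
Case v = False: the conjunct ¬v ↔ (w ∧ v) becomes ¬False ↔ (w ∧ False) = False.
Both cases fail — unsatisfiable.

No satisfying assignment exists.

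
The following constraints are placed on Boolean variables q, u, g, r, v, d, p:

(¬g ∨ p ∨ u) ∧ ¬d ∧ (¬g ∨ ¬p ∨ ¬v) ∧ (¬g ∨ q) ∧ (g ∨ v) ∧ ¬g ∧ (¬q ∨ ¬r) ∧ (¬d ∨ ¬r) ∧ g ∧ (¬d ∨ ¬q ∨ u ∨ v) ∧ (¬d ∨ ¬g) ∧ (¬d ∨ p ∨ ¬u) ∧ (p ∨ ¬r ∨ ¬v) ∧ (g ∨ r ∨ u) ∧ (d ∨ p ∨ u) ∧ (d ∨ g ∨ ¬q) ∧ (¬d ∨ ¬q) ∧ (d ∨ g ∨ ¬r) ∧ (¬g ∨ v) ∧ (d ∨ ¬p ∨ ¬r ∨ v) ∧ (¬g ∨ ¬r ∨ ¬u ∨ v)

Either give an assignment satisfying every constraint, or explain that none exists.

Case g = True:
  Clause (¬g) is falsified — contradiction.
Case g = False:
  Clause (g) is falsified — contradiction.
Both cases fail, so the formula is unsatisfiable.

The formula is unsatisfiable.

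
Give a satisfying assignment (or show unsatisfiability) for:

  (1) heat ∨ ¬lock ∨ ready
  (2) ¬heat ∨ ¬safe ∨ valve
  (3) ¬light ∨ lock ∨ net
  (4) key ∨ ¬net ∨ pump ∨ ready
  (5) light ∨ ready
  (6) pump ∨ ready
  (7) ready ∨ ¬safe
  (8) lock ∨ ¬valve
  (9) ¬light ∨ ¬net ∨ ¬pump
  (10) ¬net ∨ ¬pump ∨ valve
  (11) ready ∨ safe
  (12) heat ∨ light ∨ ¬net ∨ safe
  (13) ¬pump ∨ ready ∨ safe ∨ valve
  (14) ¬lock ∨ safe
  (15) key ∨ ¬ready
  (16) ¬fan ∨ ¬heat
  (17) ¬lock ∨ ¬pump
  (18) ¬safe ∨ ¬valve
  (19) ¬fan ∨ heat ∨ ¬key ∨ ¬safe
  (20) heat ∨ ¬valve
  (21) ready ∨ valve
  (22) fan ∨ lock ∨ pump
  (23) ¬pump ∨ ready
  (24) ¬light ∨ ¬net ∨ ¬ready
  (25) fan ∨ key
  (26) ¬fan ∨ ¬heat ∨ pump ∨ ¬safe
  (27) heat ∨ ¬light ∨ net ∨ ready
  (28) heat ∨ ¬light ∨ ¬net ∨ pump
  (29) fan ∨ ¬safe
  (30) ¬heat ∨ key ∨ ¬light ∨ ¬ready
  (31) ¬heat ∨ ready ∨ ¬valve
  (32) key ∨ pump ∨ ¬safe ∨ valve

Set light = False.
  then (light ∨ ready) forces ready = True.
  then (key ∨ ¬ready) forces key = True.
Set fan = True.
  then (¬fan ∨ ¬heat) forces heat = False.
  then (¬fan ∨ heat ∨ ¬key ∨ ¬safe) forces safe = False.
  then (heat ∨ ¬valve) forces valve = False.
  then (heat ∨ light ∨ ¬net ∨ safe) forces net = False.
  then (¬lock ∨ safe) forces lock = False.
Set pump = True.
All clauses satisfied.

light = False, fan = True, valve = False, lock = False, key = True, safe = False, heat = False, ready = True, pump = True, net = False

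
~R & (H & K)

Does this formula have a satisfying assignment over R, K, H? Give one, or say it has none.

R=F; K=T; H=T

  ~R = True
  H & K = True
Both conjuncts True, so the formula holds.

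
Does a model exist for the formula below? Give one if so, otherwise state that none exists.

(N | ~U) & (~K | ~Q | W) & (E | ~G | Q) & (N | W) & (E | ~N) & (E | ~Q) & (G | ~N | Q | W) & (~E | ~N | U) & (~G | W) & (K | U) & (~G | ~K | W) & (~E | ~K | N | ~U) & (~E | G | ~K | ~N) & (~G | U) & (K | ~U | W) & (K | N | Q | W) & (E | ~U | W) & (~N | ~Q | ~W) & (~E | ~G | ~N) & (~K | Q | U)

W: True, Q: False, N: True, U: True, E: True, G: False, K: False

Set W = True.
Set Q = False.
Try N = False:
  (N | ~U) forces U = False.
  (K | U) forces K = True.
  clause (~K | Q | U) is falsified — backtrack.
So N = True.
  then (E | ~N) forces E = True.
  then (~E | ~N | U) forces U = True.
  then (~E | ~G | ~N) forces G = False.
  then (~E | G | ~K | ~N) forces K = False.
All clauses satisfied.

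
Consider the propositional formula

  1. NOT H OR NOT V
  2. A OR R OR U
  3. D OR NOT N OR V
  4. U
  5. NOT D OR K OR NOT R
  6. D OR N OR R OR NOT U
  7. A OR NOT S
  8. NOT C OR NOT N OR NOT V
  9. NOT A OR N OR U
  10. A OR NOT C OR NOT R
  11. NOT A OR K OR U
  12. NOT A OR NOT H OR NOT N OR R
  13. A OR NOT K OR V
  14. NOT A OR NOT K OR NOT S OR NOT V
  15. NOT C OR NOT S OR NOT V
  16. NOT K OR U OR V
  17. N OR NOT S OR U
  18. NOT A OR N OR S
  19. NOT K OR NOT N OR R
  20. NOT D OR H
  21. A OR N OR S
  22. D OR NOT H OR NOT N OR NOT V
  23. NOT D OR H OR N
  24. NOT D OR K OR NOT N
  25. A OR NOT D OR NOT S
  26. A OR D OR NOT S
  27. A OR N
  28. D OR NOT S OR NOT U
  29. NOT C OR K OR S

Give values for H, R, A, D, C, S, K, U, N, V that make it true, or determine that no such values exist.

H = False, R = False, A = True, D = False, C = False, S = False, K = False, U = True, N = True, V = True

Unit clause (U) forces U = True.
Set H = False.
  then (NOT D OR H) forces D = False.
  then (D OR NOT S OR NOT U) forces S = False.
Set R = False.
  then (D OR N OR R OR NOT U) forces N = True.
  then (NOT K OR NOT N OR R) forces K = False.
  then (NOT C OR K OR S) forces C = False.
  then (D OR NOT N OR V) forces V = True.
Set A = True.
All clauses satisfied.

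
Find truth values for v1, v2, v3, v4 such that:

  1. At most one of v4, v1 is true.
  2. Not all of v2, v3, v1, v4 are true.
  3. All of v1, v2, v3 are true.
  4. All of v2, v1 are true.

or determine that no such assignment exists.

v1: True; v2: True; v3: True; v4: False

  (1) {v4, v1}: 1 true — at most one ✓
  (2) {v2, v3, v1, v4}: 3/4 true — not all ✓
  (3) {v1, v2, v3}: all 3 true ✓
  (4) {v2, v1}: all 2 true ✓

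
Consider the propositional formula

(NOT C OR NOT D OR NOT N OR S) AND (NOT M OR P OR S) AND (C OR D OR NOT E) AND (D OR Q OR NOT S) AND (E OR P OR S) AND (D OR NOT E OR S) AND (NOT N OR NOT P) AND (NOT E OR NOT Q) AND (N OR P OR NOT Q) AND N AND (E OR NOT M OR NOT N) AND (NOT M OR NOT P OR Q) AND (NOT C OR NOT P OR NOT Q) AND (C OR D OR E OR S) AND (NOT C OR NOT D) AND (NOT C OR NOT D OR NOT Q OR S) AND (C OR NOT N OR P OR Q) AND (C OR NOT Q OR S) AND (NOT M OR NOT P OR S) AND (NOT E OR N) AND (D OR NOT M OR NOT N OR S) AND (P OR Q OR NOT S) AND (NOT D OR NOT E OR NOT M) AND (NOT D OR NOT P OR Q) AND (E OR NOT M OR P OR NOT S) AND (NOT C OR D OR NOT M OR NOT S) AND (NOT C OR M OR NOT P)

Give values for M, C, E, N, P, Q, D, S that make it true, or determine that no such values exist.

Unit clause (N) forces N = True.
In (NOT N OR NOT P) only NOT P is left, so P = False.
Try M = True:
  (NOT M OR P OR S) forces S = True.
  (E OR NOT M OR NOT N) forces E = True.
  (NOT E OR NOT Q) forces Q = False.
  clause (P OR Q OR NOT S) is falsified — backtrack.
So M = False.
Set C = True.
  then (NOT C OR NOT D) forces D = False.
Set E = False.
  then (E OR P OR S) forces S = True.
  then (P OR Q OR NOT S) forces Q = True.
All clauses satisfied.

M: False, C: True, E: False, N: True, P: False, Q: True, D: False, S: True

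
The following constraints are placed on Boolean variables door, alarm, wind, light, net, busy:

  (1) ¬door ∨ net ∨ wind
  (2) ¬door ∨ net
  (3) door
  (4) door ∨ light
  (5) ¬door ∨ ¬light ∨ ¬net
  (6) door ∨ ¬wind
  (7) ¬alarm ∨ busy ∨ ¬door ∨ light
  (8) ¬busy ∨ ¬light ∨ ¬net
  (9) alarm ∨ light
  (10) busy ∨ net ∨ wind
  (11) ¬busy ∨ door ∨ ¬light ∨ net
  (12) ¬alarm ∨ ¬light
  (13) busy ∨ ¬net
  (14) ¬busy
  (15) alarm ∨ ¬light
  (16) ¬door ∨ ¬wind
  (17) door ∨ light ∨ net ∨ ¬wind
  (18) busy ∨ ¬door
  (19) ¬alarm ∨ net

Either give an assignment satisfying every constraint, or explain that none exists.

Case busy = True:
  Clause (¬busy) is falsified — contradiction.
Case busy = False:
  (door) forces door = True.
  Clause (busy ∨ ¬door) is falsified — contradiction.
Both cases fail, so the formula is unsatisfiable.

UNSATISFIABLE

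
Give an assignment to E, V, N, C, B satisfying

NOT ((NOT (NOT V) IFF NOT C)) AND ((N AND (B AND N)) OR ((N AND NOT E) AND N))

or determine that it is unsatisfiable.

E: False, V: True, N: True, C: True, B: False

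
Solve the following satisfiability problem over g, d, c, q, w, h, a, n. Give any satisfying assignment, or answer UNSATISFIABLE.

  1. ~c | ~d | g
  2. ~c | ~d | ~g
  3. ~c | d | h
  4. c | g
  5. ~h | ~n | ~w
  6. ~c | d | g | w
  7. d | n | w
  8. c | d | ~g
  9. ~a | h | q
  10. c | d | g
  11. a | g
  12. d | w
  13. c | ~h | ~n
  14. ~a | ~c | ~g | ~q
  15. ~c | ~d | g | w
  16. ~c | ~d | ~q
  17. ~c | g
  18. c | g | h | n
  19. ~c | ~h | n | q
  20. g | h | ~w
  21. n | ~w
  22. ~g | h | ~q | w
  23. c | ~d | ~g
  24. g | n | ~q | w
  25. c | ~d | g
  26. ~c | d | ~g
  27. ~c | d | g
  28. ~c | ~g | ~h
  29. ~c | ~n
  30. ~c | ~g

Case g = True:
  (~c | ~g) forces c = False.
  (c | d | ~g) forces d = True.
  Clause (c | ~d | ~g) is falsified — contradiction.
Case g = False:
  (c | g) forces c = True.
  Clause (~c | g) is falsified — contradiction.
Both cases fail, so the formula is unsatisfiable.

Unsatisfiable — no assignment works.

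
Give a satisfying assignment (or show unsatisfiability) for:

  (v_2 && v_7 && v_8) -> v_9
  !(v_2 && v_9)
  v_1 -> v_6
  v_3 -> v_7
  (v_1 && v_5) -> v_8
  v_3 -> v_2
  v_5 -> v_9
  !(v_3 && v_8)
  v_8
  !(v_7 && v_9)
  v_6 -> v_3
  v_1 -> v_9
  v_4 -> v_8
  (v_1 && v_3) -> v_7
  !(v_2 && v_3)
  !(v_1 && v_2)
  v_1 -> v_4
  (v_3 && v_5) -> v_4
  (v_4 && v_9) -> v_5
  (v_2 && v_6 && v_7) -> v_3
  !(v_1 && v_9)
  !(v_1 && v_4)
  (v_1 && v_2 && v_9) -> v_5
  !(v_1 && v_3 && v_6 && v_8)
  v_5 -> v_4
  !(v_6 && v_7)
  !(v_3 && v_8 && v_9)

Unit clause (v_8) forces v_8 = True.
In (!v_3 || !v_8) only !v_3 is left, so v_3 = False.
In (v_3 || !v_6) only !v_6 is left, so v_6 = False.
In (!v_1 || v_6) only !v_1 is left, so v_1 = False.
Set v_2 = False.
Set v_4 = False.
  then (v_4 || !v_5) forces v_5 = False.
Set v_7 = False.
Set v_9 = False.
All clauses satisfied.

v_1=F, v_2=F, v_3=F, v_4=F, v_5=F, v_6=F, v_7=F, v_8=T, v_9=F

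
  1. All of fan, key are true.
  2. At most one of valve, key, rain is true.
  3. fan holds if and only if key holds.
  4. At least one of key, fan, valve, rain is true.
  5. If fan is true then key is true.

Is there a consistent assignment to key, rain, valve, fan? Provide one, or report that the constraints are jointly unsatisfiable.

key=T; rain=F; valve=F; fan=T

  (1) {fan, key}: all 2 true ✓
  (2) {valve, key, rain}: 1 true — at most one ✓
  (3) fan=T, key=T — same ✓
  (4) {key, fan, valve, rain}: 2 true — at least one ✓
  (5) fan=T ⇒ key: T ✓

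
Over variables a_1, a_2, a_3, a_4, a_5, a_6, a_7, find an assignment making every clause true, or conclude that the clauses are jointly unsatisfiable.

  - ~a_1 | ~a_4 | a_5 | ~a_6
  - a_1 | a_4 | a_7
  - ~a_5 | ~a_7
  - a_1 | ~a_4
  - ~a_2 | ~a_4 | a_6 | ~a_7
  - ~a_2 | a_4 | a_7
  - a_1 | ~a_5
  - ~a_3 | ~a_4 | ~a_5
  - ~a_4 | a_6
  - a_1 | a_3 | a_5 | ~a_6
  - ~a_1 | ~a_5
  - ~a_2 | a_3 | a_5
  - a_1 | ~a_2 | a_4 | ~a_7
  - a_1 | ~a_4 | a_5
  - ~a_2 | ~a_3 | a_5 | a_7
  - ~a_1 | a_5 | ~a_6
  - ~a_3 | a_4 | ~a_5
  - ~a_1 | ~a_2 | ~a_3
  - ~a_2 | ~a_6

Set a_1 = True.
  then (~a_1 | ~a_5) forces a_5 = False.
  then (~a_1 | a_5 | ~a_6) forces a_6 = False.
  then (~a_4 | a_6) forces a_4 = False.
Try a_2 = True:
  (~a_2 | a_4 | a_7) forces a_7 = True.
  (~a_2 | a_3 | a_5) forces a_3 = True.
  clause (~a_1 | ~a_2 | ~a_3) is falsified — backtrack.
So a_2 = False.
Set a_3 = True.
Set a_7 = False.
All clauses satisfied.

a_1 = True, a_2 = False, a_3 = True, a_4 = False, a_5 = False, a_6 = False, a_7 = False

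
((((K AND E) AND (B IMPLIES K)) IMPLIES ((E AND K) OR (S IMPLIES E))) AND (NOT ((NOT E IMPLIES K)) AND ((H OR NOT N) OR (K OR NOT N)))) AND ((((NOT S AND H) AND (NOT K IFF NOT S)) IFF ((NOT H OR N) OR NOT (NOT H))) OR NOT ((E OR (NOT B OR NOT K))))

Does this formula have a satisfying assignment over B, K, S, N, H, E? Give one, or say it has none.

B=F, K=F, S=F, N=T, H=T, E=F

  (((K AND E) AND (B IMPLIES K)) IMPLIES ((E AND K) OR (S IMPLIES E))) AND (NOT ((NOT E IMPLIES K)) AND ((H OR NOT N) OR (K OR NOT N))) = True
    ((K AND E) AND (B IMPLIES K)) IMPLIES ((E AND K) OR (S IMPLIES E)) = True
      (K AND E) AND (B IMPLIES K) = False
        K AND E = False
        B IMPLIES K = True
      (E AND K) OR (S IMPLIES E) = True
        E AND K = False
        S IMPLIES E = True
    NOT ((NOT E IMPLIES K)) AND ((H OR NOT N) OR (K OR NOT N)) = True
      NOT ((NOT E IMPLIES K)) = True
        NOT E IMPLIES K = False
          NOT E = True
      (H OR NOT N) OR (K OR NOT N) = True
        H OR NOT N = True
          NOT N = False
        K OR NOT N = False
          NOT N = False
  (((NOT S AND H) AND (NOT K IFF NOT S)) IFF ((NOT H OR N) OR NOT (NOT H))) OR NOT ((E OR (NOT B OR NOT K))) = True
    ((NOT S AND H) AND (NOT K IFF NOT S)) IFF ((NOT H OR N) OR NOT (NOT H)) = True
      (NOT S AND H) AND (NOT K IFF NOT S) = True
        NOT S AND H = True
          NOT S = True
        NOT K IFF NOT S = True
          NOT K = True
          NOT S = True
      (NOT H OR N) OR NOT (NOT H) = True
        NOT H OR N = True
          NOT H = False
        NOT (NOT H) = True
          NOT H = False
    NOT ((E OR (NOT B OR NOT K))) = False
      E OR (NOT B OR NOT K) = True
        NOT B OR NOT K = True
          NOT B = True
          NOT K = True
Both conjuncts True, so the formula holds.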